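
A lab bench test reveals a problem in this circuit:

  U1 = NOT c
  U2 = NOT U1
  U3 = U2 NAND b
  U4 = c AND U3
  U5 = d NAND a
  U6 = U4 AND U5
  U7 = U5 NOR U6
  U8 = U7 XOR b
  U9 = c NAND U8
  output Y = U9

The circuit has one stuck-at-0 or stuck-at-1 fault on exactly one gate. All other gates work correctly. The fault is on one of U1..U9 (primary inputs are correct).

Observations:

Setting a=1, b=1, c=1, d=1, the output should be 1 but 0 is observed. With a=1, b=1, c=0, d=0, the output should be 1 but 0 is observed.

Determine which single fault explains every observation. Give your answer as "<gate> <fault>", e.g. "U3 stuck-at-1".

U9 stuck-at-0

Fault-free values for test 1 (a=1, b=1, c=1, d=1): U1=0, U2=1, U3=0, U4=0, U5=0, U6=0, U7=1, U8=0, U9=1, giving Y=1. Observed 0.
Test 1: faults giving observed 0 are {U5 stuck-at-1, U6 stuck-at-1, U7 stuck-at-0, U8 stuck-at-1, U9 stuck-at-0}.
Test 2 (a=1, b=1, c=0, d=0): fault-free U1=1, U2=0, U3=1, U4=0, U5=1, U6=0, U7=0, U8=1, U9=1 → 1; observed 0. Eliminates U5 stuck-at-1, U6 stuck-at-1, U7 stuck-at-0, U8 stuck-at-1.
Only U9 stuck-at-0 is consistent with every test.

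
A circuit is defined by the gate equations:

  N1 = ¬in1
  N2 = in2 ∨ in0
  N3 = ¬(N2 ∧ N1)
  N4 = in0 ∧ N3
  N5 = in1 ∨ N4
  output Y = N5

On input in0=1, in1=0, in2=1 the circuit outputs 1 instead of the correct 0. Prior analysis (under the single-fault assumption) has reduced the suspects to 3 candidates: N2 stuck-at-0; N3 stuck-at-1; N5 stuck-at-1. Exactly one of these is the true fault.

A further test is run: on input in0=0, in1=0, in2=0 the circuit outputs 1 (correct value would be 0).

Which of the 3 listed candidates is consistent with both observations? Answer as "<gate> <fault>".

Evaluate each candidate on input in0=0, in1=0, in2=0:
  N2 stuck-at-0: N1=1, N2=0 [stuck-at-0], N3=1, N4=0, N5=0 → 0 — eliminated
  N3 stuck-at-1: N1=1, N2=0, N3=1 [stuck-at-1], N4=0, N5=0 → 0 — eliminated
  N5 stuck-at-1: N1=1, N2=0, N3=1, N4=0, N5=1 [stuck-at-1] → 1 — matches
Only N5 stuck-at-1 reproduces the observed 1.

N5 stuck-at-1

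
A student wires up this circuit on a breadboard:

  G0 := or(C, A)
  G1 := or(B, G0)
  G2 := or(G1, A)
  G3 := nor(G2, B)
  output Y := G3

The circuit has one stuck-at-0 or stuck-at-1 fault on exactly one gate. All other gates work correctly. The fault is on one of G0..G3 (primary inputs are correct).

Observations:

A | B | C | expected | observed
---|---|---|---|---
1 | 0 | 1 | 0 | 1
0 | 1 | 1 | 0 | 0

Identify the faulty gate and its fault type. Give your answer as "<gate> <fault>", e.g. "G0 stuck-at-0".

G2 stuck-at-0

Fault-free values for test 1 (A=1, B=0, C=1): G0=1, G1=1, G2=1, G3=0, giving Y=0. Observed 1.
Test 1: faults giving observed 1 are {G2 stuck-at-0, G3 stuck-at-1}.
Test 2 (A=0, B=1, C=1): fault-free G0=1, G1=1, G2=1, G3=0 → 0; observed 0. Eliminates G3 stuck-at-1.
Only G2 stuck-at-0 is consistent with every test.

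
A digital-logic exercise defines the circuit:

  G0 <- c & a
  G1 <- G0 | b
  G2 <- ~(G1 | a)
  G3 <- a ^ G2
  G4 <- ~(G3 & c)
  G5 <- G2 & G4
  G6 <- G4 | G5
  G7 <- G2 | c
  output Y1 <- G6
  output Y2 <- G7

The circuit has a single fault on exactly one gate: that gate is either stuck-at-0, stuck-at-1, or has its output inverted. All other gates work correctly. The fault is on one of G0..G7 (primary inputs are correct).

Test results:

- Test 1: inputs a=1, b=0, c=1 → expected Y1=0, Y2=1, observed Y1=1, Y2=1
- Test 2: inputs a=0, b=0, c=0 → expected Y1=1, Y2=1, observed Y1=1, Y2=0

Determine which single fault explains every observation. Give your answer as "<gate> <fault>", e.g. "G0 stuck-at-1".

Fault-free values for test 1 (a=1, b=0, c=1): G0=1, G1=1, G2=0, G3=1, G4=0, G5=0, G6=0, G7=1, giving Y1=0, Y2=1. Observed Y1=1, Y2=1.
Test 1: faults giving observed Y1=1, Y2=1 are {G2 stuck-at-1, G2 inverted output, G3 stuck-at-0, G3 inverted output, G4 stuck-at-1, G4 inverted output, G5 stuck-at-1, G5 inverted output, G6 stuck-at-1, G6 inverted output}.
Test 2 (a=0, b=0, c=0): fault-free G0=0, G1=0, G2=1, G3=1, G4=1, G5=1, G6=1, G7=1 → Y1=1, Y2=1; observed Y1=1, Y2=0. Eliminates G2 stuck-at-1, G3 stuck-at-0, G3 inverted output, G4 stuck-at-1, G4 inverted output, G5 stuck-at-1, G5 inverted output, G6 stuck-at-1, G6 inverted output.
Only G2 inverted output is consistent with every test.

G2 inverted output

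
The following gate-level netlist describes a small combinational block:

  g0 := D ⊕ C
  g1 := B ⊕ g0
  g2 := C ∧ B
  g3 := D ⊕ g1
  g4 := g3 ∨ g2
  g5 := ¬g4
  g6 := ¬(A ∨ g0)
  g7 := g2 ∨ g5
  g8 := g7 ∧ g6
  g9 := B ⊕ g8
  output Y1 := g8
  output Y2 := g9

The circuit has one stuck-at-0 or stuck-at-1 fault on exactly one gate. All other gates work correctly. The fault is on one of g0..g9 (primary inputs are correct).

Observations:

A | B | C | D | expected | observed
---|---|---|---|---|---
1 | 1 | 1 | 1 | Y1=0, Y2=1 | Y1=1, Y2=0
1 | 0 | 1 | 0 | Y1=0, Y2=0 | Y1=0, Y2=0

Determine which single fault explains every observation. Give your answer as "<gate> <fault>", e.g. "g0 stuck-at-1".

g6 stuck-at-1

Fault-free values for test 1 (A=1, B=1, C=1, D=1): g0=0, g1=1, g2=1, g3=0, g4=1, g5=0, g6=0, g7=1, g8=0, g9=1, giving Y1=0, Y2=1. Observed Y1=1, Y2=0.
Test 1: faults giving observed Y1=1, Y2=0 are {g6 stuck-at-1, g8 stuck-at-1}.
Test 2 (A=1, B=0, C=1, D=0): fault-free g0=1, g1=1, g2=0, g3=1, g4=1, g5=0, g6=0, g7=0, g8=0, g9=0 → Y1=0, Y2=0; observed Y1=0, Y2=0. Eliminates g8 stuck-at-1.
Only g6 stuck-at-1 is consistent with every test.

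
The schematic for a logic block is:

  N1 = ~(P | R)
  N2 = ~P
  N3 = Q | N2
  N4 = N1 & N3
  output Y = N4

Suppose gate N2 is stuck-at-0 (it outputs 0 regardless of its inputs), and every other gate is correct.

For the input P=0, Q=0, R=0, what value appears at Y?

0

Propagate with N2 forced: N1=1, N2=0 [stuck-at-0], N3=0, N4=0.
So Y = 0. (Without the fault it would be 1.)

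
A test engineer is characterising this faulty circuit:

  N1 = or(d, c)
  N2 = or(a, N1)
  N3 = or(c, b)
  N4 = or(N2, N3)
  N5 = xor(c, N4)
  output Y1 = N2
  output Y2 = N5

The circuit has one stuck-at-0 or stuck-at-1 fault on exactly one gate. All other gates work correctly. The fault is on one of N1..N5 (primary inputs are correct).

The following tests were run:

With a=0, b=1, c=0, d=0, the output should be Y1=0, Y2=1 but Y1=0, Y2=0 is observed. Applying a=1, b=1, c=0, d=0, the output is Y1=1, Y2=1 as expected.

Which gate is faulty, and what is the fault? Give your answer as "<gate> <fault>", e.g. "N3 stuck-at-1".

N3 stuck-at-0

Fault-free values for test 1 (a=0, b=1, c=0, d=0): N1=0, N2=0, N3=1, N4=1, N5=1, giving Y1=0, Y2=1. Observed Y1=0, Y2=0.
Test 1: faults giving observed Y1=0, Y2=0 are {N3 stuck-at-0, N4 stuck-at-0, N5 stuck-at-0}.
Test 2 (a=1, b=1, c=0, d=0): fault-free N1=0, N2=1, N3=1, N4=1, N5=1 → Y1=1, Y2=1; observed Y1=1, Y2=1. Eliminates N4 stuck-at-0, N5 stuck-at-0.
Only N3 stuck-at-0 is consistent with every test.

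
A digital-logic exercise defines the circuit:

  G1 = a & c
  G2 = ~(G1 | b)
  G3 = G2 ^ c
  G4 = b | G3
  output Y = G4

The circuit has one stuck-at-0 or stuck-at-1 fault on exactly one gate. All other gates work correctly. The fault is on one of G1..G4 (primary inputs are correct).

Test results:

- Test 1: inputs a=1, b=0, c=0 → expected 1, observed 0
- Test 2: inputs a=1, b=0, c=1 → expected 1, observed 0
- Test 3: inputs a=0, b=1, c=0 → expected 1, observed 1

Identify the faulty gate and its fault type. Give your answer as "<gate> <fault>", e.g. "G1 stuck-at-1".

G3 stuck-at-0

Fault-free values for test 1 (a=1, b=0, c=0): G1=0, G2=1, G3=1, G4=1, giving Y=1. Observed 0.
Test 1: faults giving observed 0 are {G1 stuck-at-1, G2 stuck-at-0, G3 stuck-at-0, G4 stuck-at-0}.
Test 2 (a=1, b=0, c=1): fault-free G1=1, G2=0, G3=1, G4=1 → 1; observed 0. Eliminates G1 stuck-at-1, G2 stuck-at-0.
Test 3 (a=0, b=1, c=0): fault-free G1=0, G2=0, G3=0, G4=1 → 1; observed 1. Eliminates G4 stuck-at-0.
Only G3 stuck-at-0 is consistent with every test.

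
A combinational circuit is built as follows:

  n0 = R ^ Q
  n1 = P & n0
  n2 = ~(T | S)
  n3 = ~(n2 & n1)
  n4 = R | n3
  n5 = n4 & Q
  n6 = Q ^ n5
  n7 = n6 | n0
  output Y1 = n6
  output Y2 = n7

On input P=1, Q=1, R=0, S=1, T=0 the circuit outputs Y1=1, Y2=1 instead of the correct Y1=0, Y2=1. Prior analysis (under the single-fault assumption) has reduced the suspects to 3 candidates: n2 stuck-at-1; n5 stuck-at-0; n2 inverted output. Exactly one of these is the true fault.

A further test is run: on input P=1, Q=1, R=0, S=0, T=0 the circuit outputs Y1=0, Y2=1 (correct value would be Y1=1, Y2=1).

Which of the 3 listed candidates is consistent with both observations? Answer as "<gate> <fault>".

n2 inverted output

Evaluate each candidate on input P=1, Q=1, R=0, S=0, T=0:
  n2 stuck-at-1: n0=1, n1=1, n2=1 [stuck-at-1], n3=0, n4=0, n5=0, n6=1, n7=1 → Y1=1, Y2=1 — eliminated
  n5 stuck-at-0: n0=1, n1=1, n2=1, n3=0, n4=0, n5=0 [stuck-at-0], n6=1, n7=1 → Y1=1, Y2=1 — eliminated
  n2 inverted output: n0=1, n1=1, n2=0 [inverted output], n3=1, n4=1, n5=1, n6=0, n7=1 → Y1=0, Y2=1 — matches
Only n2 inverted output reproduces the observed Y1=0, Y2=1.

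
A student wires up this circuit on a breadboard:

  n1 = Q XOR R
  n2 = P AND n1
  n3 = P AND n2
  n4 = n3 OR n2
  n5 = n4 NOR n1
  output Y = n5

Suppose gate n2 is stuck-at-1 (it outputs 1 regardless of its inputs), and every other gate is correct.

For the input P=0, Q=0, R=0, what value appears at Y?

Propagate with n2 forced: n1=0, n2=1 [stuck-at-1], n3=0, n4=1, n5=0.
So Y = 0. (Without the fault it would be 1.)

0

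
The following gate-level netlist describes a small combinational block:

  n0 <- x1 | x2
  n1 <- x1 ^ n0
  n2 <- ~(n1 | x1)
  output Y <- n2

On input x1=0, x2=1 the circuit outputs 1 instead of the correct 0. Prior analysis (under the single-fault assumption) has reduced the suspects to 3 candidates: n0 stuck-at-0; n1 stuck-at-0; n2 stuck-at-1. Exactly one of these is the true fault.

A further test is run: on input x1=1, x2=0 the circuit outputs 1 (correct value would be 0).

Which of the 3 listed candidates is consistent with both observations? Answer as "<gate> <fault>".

Evaluate each candidate on input x1=1, x2=0:
  n0 stuck-at-0: n0=0 [stuck-at-0], n1=1, n2=0 → 0 — eliminated
  n1 stuck-at-0: n0=1, n1=0 [stuck-at-0], n2=0 → 0 — eliminated
  n2 stuck-at-1: n0=1, n1=0, n2=1 [stuck-at-1] → 1 — matches
Only n2 stuck-at-1 reproduces the observed 1.

n2 stuck-at-1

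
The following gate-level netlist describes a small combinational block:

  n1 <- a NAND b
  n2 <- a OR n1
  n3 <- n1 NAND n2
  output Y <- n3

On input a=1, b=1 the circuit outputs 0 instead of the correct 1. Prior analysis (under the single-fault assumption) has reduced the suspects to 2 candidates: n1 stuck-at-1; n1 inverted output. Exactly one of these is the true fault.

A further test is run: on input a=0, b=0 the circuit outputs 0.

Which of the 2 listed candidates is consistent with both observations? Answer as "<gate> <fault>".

Evaluate each candidate on input a=0, b=0:
  n1 stuck-at-1: n1=1 [stuck-at-1], n2=1, n3=0 → 0 — matches
  n1 inverted output: n1=0 [inverted output], n2=0, n3=1 → 1 — eliminated
Only n1 stuck-at-1 reproduces the observed 0.

n1 stuck-at-1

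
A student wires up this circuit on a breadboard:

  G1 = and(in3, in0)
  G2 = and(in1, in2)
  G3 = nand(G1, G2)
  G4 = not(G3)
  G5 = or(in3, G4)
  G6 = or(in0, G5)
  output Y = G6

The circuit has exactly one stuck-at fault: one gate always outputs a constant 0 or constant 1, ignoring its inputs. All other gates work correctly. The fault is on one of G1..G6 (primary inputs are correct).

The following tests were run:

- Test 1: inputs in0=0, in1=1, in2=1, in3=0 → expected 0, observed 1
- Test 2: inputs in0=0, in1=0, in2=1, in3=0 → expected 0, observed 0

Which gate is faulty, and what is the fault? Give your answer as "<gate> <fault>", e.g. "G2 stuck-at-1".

Fault-free values for test 1 (in0=0, in1=1, in2=1, in3=0): G1=0, G2=1, G3=1, G4=0, G5=0, G6=0, giving Y=0. Observed 1.
Test 1: faults giving observed 1 are {G1 stuck-at-1, G3 stuck-at-0, G4 stuck-at-1, G5 stuck-at-1, G6 stuck-at-1}.
Test 2 (in0=0, in1=0, in2=1, in3=0): fault-free G1=0, G2=0, G3=1, G4=0, G5=0, G6=0 → 0; observed 0. Eliminates G3 stuck-at-0, G4 stuck-at-1, G5 stuck-at-1, G6 stuck-at-1.
Only G1 stuck-at-1 is consistent with every test.

G1 stuck-at-1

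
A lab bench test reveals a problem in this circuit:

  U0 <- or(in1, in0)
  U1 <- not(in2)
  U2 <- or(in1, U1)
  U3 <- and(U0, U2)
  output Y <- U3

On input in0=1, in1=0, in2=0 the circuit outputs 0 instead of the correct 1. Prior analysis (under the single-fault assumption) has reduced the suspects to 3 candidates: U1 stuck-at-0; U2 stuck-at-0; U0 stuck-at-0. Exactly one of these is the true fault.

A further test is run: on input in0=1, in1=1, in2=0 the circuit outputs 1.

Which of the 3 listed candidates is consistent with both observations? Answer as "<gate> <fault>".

U1 stuck-at-0

Evaluate each candidate on input in0=1, in1=1, in2=0:
  U1 stuck-at-0: U0=1, U1=0 [stuck-at-0], U2=1, U3=1 → 1 — matches
  U2 stuck-at-0: U0=1, U1=1, U2=0 [stuck-at-0], U3=0 → 0 — eliminated
  U0 stuck-at-0: U0=0 [stuck-at-0], U1=1, U2=1, U3=0 → 0 — eliminated
Only U1 stuck-at-0 reproduces the observed 1.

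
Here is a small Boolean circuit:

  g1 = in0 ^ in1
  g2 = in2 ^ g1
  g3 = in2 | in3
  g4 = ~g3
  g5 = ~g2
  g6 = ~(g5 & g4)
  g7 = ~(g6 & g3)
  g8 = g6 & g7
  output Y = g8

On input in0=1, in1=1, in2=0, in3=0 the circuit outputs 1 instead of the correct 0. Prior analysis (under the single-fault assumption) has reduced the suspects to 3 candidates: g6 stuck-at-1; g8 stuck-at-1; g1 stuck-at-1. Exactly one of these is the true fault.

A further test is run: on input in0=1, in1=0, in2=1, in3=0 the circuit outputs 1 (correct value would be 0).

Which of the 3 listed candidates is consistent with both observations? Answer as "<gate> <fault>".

g8 stuck-at-1

Evaluate each candidate on input in0=1, in1=0, in2=1, in3=0:
  g6 stuck-at-1: g1=1, g2=0, g3=1, g4=0, g5=1, g6=1 [stuck-at-1], g7=0, g8=0 → 0 — eliminated
  g8 stuck-at-1: g1=1, g2=0, g3=1, g4=0, g5=1, g6=1, g7=0, g8=1 [stuck-at-1] → 1 — matches
  g1 stuck-at-1: g1=1 [stuck-at-1], g2=0, g3=1, g4=0, g5=1, g6=1, g7=0, g8=0 → 0 — eliminated
Only g8 stuck-at-1 reproduces the observed 1.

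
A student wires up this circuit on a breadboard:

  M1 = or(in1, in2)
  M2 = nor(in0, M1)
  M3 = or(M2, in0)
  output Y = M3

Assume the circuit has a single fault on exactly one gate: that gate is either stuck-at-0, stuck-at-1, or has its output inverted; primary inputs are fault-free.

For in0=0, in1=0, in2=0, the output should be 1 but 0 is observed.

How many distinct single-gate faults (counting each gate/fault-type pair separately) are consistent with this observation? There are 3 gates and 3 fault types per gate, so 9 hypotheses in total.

6

Fault-free: M1=0, M2=1, M3=1 → 1. Observed 0.
  M1 stuck-at-0: output 1 ✗
  M1 stuck-at-1: output 0 ✓
  M1 inverted output: output 0 ✓
  M2 stuck-at-0: output 0 ✓
  M2 stuck-at-1: output 1 ✗
  M2 inverted output: output 0 ✓
  M3 stuck-at-0: output 0 ✓
  M3 stuck-at-1: output 1 ✗
  M3 inverted output: output 0 ✓
Consistent faults: {M1 stuck-at-1, M1 inverted output, M2 stuck-at-0, M2 inverted output, M3 stuck-at-0, M3 inverted output} — 6 in all.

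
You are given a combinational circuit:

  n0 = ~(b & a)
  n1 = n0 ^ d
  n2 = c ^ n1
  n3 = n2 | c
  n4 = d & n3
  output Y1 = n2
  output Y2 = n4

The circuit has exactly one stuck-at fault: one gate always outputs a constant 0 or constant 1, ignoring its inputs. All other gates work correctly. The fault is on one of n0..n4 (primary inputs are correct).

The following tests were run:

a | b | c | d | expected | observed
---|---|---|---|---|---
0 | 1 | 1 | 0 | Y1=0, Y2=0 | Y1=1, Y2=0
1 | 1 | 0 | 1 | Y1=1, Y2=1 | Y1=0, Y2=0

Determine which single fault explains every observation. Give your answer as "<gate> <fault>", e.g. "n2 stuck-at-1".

Fault-free values for test 1 (a=0, b=1, c=1, d=0): n0=1, n1=1, n2=0, n3=1, n4=0, giving Y1=0, Y2=0. Observed Y1=1, Y2=0.
Test 1: faults giving observed Y1=1, Y2=0 are {n0 stuck-at-0, n1 stuck-at-0, n2 stuck-at-1}.
Test 2 (a=1, b=1, c=0, d=1): fault-free n0=0, n1=1, n2=1, n3=1, n4=1 → Y1=1, Y2=1; observed Y1=0, Y2=0. Eliminates n0 stuck-at-0, n2 stuck-at-1.
Only n1 stuck-at-0 is consistent with every test.

n1 stuck-at-0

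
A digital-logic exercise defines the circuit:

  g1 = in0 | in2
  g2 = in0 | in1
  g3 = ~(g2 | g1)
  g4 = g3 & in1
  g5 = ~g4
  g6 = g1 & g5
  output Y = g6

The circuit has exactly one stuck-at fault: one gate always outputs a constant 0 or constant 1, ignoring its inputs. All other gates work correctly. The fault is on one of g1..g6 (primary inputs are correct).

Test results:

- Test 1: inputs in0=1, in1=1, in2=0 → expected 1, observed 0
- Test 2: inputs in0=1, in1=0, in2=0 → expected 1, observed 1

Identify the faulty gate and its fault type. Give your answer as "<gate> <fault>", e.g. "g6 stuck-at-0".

g3 stuck-at-1

Fault-free values for test 1 (in0=1, in1=1, in2=0): g1=1, g2=1, g3=0, g4=0, g5=1, g6=1, giving Y=1. Observed 0.
Test 1: faults giving observed 0 are {g1 stuck-at-0, g3 stuck-at-1, g4 stuck-at-1, g5 stuck-at-0, g6 stuck-at-0}.
Test 2 (in0=1, in1=0, in2=0): fault-free g1=1, g2=1, g3=0, g4=0, g5=1, g6=1 → 1; observed 1. Eliminates g1 stuck-at-0, g4 stuck-at-1, g5 stuck-at-0, g6 stuck-at-0.
Only g3 stuck-at-1 is consistent with every test.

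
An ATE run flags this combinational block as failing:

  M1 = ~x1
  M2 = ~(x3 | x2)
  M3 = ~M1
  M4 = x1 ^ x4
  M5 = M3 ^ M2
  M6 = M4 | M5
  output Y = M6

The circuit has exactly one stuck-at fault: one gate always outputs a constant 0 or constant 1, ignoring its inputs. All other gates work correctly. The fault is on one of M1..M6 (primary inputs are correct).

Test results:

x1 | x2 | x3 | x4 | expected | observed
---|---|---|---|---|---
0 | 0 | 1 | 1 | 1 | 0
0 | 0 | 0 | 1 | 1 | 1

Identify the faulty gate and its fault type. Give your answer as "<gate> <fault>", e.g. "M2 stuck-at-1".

M4 stuck-at-0

Fault-free values for test 1 (x1=0, x2=0, x3=1, x4=1): M1=1, M2=0, M3=0, M4=1, M5=0, M6=1, giving Y=1. Observed 0.
Test 1: faults giving observed 0 are {M4 stuck-at-0, M6 stuck-at-0}.
Test 2 (x1=0, x2=0, x3=0, x4=1): fault-free M1=1, M2=1, M3=0, M4=1, M5=1, M6=1 → 1; observed 1. Eliminates M6 stuck-at-0.
Only M4 stuck-at-0 is consistent with every test.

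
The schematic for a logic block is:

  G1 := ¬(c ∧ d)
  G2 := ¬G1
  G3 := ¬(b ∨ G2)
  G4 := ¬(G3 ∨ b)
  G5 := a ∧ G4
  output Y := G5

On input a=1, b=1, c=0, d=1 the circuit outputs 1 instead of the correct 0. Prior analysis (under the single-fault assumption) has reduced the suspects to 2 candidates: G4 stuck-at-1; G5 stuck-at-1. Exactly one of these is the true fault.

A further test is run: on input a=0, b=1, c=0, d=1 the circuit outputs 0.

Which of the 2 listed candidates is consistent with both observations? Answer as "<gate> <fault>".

Evaluate each candidate on input a=0, b=1, c=0, d=1:
  G4 stuck-at-1: G1=1, G2=0, G3=0, G4=1 [stuck-at-1], G5=0 → 0 — matches
  G5 stuck-at-1: G1=1, G2=0, G3=0, G4=0, G5=1 [stuck-at-1] → 1 — eliminated
Only G4 stuck-at-1 reproduces the observed 0.

G4 stuck-at-1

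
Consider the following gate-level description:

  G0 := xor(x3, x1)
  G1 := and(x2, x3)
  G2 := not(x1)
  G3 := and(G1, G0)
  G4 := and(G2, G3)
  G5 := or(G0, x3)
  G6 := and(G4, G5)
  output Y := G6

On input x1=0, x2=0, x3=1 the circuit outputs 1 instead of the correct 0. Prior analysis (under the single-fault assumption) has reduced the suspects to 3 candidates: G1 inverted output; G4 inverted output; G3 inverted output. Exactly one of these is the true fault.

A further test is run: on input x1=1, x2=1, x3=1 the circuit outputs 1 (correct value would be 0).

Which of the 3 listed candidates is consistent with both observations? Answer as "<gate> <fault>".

Evaluate each candidate on input x1=1, x2=1, x3=1:
  G1 inverted output: G0=0, G1=0 [inverted output], G2=0, G3=0, G4=0, G5=1, G6=0 → 0 — eliminated
  G4 inverted output: G0=0, G1=1, G2=0, G3=0, G4=1 [inverted output], G5=1, G6=1 → 1 — matches
  G3 inverted output: G0=0, G1=1, G2=0, G3=1 [inverted output], G4=0, G5=1, G6=0 → 0 — eliminated
Only G4 inverted output reproduces the observed 1.

G4 inverted output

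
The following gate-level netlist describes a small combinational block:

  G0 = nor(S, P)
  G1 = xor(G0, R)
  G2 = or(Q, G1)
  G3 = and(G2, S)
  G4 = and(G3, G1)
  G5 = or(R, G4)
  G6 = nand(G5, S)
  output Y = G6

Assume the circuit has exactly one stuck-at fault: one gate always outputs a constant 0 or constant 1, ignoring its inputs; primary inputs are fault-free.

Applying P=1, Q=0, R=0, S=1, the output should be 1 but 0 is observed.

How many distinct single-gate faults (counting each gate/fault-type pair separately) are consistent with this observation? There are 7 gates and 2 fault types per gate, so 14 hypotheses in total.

5

Fault-free: G0=0, G1=0, G2=0, G3=0, G4=0, G5=0, G6=1 → 1. Observed 0.
  G0 stuck-at-0: output 1 ✗
  G0 stuck-at-1: output 0 ✓
  G1 stuck-at-0: output 1 ✗
  G1 stuck-at-1: output 0 ✓
  G2 stuck-at-0: output 1 ✗
  G2 stuck-at-1: output 1 ✗
  G3 stuck-at-0: output 1 ✗
  G3 stuck-at-1: output 1 ✗
  G4 stuck-at-0: output 1 ✗
  G4 stuck-at-1: output 0 ✓
  G5 stuck-at-0: output 1 ✗
  G5 stuck-at-1: output 0 ✓
  G6 stuck-at-0: output 0 ✓
  G6 stuck-at-1: output 1 ✗
Consistent faults: {G0 stuck-at-1, G1 stuck-at-1, G4 stuck-at-1, G5 stuck-at-1, G6 stuck-at-0} — 5 in all.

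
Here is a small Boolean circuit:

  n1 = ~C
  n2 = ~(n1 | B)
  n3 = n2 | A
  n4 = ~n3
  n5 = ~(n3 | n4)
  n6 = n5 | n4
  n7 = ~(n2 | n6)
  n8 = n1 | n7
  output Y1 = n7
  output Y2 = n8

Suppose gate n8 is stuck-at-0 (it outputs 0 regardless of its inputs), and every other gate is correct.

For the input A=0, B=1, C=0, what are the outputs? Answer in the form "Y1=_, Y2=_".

Propagate with n8 forced: n1=1, n2=0, n3=0, n4=1, n5=0, n6=1, n7=0, n8=0 [stuck-at-0].
So the outputs are Y1=0, Y2=0. (Without the fault they would be Y1=0, Y2=1.)

Y1=0, Y2=0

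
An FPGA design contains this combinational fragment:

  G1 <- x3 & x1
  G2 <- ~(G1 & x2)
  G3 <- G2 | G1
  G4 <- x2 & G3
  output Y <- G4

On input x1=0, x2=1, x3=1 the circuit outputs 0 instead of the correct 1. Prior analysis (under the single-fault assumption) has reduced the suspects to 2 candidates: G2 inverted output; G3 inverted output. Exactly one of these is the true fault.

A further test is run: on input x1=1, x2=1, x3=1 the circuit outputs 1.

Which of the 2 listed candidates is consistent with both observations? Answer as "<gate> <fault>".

Evaluate each candidate on input x1=1, x2=1, x3=1:
  G2 inverted output: G1=1, G2=1 [inverted output], G3=1, G4=1 → 1 — matches
  G3 inverted output: G1=1, G2=0, G3=0 [inverted output], G4=0 → 0 — eliminated
Only G2 inverted output reproduces the observed 1.

G2 inverted output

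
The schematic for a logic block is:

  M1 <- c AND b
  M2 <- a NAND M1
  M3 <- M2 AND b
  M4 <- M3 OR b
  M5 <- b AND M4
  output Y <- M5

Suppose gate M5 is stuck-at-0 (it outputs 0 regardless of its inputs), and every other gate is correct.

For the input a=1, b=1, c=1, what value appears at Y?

0

Propagate with M5 forced: M1=1, M2=0, M3=0, M4=1, M5=0 [stuck-at-0].
So Y = 0. (Without the fault it would be 1.)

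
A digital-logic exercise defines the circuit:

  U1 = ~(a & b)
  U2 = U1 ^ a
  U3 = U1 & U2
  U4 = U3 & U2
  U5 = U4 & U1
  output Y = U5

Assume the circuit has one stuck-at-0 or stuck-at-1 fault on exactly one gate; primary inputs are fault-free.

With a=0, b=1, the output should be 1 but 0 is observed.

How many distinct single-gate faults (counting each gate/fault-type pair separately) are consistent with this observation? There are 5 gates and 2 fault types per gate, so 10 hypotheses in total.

Fault-free: U1=1, U2=1, U3=1, U4=1, U5=1 → 1. Observed 0.
  U1 stuck-at-0: output 0 ✓
  U1 stuck-at-1: output 1 ✗
  U2 stuck-at-0: output 0 ✓
  U2 stuck-at-1: output 1 ✗
  U3 stuck-at-0: output 0 ✓
  U3 stuck-at-1: output 1 ✗
  U4 stuck-at-0: output 0 ✓
  U4 stuck-at-1: output 1 ✗
  U5 stuck-at-0: output 0 ✓
  U5 stuck-at-1: output 1 ✗
Consistent faults: {U1 stuck-at-0, U2 stuck-at-0, U3 stuck-at-0, U4 stuck-at-0, U5 stuck-at-0} — 5 in all.

5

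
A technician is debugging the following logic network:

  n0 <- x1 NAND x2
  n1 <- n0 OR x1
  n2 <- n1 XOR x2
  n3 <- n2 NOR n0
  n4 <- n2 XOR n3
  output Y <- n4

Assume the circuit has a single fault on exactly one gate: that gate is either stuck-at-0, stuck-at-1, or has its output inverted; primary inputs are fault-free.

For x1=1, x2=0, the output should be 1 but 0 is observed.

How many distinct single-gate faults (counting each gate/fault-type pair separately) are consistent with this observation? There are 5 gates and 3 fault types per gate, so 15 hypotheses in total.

Fault-free: n0=1, n1=1, n2=1, n3=0, n4=1 → 1. Observed 0.
  n0: none of the 3 fault types match ✗
  n1: stuck-at-0, inverted output ✓; others ✗
  n2: stuck-at-0, inverted output ✓; others ✗
  n3: stuck-at-1, inverted output ✓; others ✗
  n4: stuck-at-0, inverted output ✓; others ✗
Consistent faults: {n1 stuck-at-0, n1 inverted output, n2 stuck-at-0, n2 inverted output, n3 stuck-at-1, n3 inverted output, n4 stuck-at-0, n4 inverted output} — 8 in all.

8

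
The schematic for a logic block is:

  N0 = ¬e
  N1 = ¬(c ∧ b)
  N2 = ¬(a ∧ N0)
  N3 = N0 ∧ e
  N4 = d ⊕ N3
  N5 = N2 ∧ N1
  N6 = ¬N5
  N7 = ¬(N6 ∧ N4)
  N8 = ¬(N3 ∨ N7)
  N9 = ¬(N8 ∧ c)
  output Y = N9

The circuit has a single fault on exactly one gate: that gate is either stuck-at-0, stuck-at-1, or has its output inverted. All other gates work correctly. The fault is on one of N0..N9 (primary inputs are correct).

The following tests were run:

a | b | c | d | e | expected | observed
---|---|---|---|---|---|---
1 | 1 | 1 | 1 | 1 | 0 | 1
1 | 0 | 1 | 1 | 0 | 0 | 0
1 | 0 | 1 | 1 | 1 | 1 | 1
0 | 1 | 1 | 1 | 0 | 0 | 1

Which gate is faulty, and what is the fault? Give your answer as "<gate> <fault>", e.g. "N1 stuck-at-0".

Fault-free values for test 1 (a=1, b=1, c=1, d=1, e=1): N0=0, N1=0, N2=1, N3=0, N4=1, N5=0, N6=1, N7=0, N8=1, N9=0, giving Y=0. Observed 1.
Test 1: faults giving observed 1 are {N0 stuck-at-1, N0 inverted output, N1 stuck-at-1, N1 inverted output, N3 stuck-at-1, N3 inverted output, N4 stuck-at-0, N4 inverted output, N5 stuck-at-1, N5 inverted output, N6 stuck-at-0, N6 inverted output, N7 stuck-at-1, N7 inverted output, N8 stuck-at-0, N8 inverted output, N9 stuck-at-1, N9 inverted output}.
Test 2 (a=1, b=0, c=1, d=1, e=0): fault-free N0=1, N1=1, N2=0, N3=0, N4=1, N5=0, N6=1, N7=0, N8=1, N9=0 → 0; observed 0. Eliminates N0 inverted output, N3 stuck-at-1, N3 inverted output, N4 stuck-at-0, N4 inverted output, N5 stuck-at-1, N5 inverted output, N6 stuck-at-0, N6 inverted output, N7 stuck-at-1, N7 inverted output, N8 stuck-at-0, N8 inverted output, N9 stuck-at-1, N9 inverted output.
Test 3 (a=1, b=0, c=1, d=1, e=1): fault-free N0=0, N1=1, N2=1, N3=0, N4=1, N5=1, N6=0, N7=1, N8=0, N9=1 → 1; observed 1. Eliminates N1 inverted output.
Test 4 (a=0, b=1, c=1, d=1, e=0): fault-free N0=1, N1=0, N2=1, N3=0, N4=1, N5=0, N6=1, N7=0, N8=1, N9=0 → 0; observed 1. Eliminates N0 stuck-at-1.
Only N1 stuck-at-1 is consistent with every test.

N1 stuck-at-1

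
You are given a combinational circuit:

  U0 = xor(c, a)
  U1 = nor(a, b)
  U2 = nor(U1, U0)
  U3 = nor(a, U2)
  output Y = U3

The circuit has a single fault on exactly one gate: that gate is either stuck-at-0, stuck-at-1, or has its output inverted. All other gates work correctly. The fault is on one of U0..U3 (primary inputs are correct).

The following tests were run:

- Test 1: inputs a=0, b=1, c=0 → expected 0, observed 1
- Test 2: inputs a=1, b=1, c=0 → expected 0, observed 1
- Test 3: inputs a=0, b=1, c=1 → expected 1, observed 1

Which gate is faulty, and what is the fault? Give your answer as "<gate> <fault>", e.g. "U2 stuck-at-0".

U3 stuck-at-1

Fault-free values for test 1 (a=0, b=1, c=0): U0=0, U1=0, U2=1, U3=0, giving Y=0. Observed 1.
Test 1: faults giving observed 1 are {U0 stuck-at-1, U0 inverted output, U1 stuck-at-1, U1 inverted output, U2 stuck-at-0, U2 inverted output, U3 stuck-at-1, U3 inverted output}.
Test 2 (a=1, b=1, c=0): fault-free U0=1, U1=0, U2=0, U3=0 → 0; observed 1. Eliminates U0 stuck-at-1, U0 inverted output, U1 stuck-at-1, U1 inverted output, U2 stuck-at-0, U2 inverted output.
Test 3 (a=0, b=1, c=1): fault-free U0=1, U1=0, U2=0, U3=1 → 1; observed 1. Eliminates U3 inverted output.
Only U3 stuck-at-1 is consistent with every test.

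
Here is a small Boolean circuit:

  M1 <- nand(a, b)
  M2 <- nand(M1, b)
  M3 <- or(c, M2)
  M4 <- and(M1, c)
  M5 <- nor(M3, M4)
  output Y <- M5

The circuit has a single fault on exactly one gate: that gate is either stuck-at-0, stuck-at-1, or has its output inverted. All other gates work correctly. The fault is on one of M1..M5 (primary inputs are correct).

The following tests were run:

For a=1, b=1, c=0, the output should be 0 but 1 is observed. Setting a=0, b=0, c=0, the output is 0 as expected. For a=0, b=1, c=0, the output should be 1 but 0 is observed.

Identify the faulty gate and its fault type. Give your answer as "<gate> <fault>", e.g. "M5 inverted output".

Fault-free values for test 1 (a=1, b=1, c=0): M1=0, M2=1, M3=1, M4=0, M5=0, giving Y=0. Observed 1.
Test 1: faults giving observed 1 are {M1 stuck-at-1, M1 inverted output, M2 stuck-at-0, M2 inverted output, M3 stuck-at-0, M3 inverted output, M5 stuck-at-1, M5 inverted output}.
Test 2 (a=0, b=0, c=0): fault-free M1=1, M2=1, M3=1, M4=0, M5=0 → 0; observed 0. Eliminates M2 stuck-at-0, M2 inverted output, M3 stuck-at-0, M3 inverted output, M5 stuck-at-1, M5 inverted output.
Test 3 (a=0, b=1, c=0): fault-free M1=1, M2=0, M3=0, M4=0, M5=1 → 1; observed 0. Eliminates M1 stuck-at-1.
Only M1 inverted output is consistent with every test.

M1 inverted output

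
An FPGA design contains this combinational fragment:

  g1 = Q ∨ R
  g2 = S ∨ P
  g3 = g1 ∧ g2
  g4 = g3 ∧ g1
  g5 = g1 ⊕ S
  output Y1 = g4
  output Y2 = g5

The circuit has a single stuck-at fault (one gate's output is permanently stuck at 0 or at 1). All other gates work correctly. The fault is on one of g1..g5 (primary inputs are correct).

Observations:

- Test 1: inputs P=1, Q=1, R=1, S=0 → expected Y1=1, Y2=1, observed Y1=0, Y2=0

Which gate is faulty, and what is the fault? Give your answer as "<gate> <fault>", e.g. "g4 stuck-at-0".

Fault-free values for test 1 (P=1, Q=1, R=1, S=0): g1=1, g2=1, g3=1, g4=1, g5=1, giving Y1=1, Y2=1. Observed Y1=0, Y2=0.
Test 1: faults giving observed Y1=0, Y2=0 are {g1 stuck-at-0}.
Only g1 stuck-at-0 is consistent with every test.

g1 stuck-at-0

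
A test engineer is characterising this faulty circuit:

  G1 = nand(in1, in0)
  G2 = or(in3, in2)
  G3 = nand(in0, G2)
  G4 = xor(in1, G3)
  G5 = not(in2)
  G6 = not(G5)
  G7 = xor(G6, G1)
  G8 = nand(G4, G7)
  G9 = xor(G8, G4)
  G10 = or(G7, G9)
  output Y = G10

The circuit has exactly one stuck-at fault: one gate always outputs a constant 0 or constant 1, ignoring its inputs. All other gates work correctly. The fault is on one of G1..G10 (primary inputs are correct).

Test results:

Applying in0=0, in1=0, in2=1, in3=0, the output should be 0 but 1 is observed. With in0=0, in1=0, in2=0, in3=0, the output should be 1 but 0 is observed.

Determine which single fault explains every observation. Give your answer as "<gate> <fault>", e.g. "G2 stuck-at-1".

G1 stuck-at-0

Fault-free values for test 1 (in0=0, in1=0, in2=1, in3=0): G1=1, G2=1, G3=1, G4=1, G5=0, G6=1, G7=0, G8=1, G9=0, G10=0, giving Y=0. Observed 1.
Test 1: faults giving observed 1 are {G1 stuck-at-0, G3 stuck-at-0, G4 stuck-at-0, G5 stuck-at-1, G6 stuck-at-0, G7 stuck-at-1, G8 stuck-at-0, G9 stuck-at-1, G10 stuck-at-1}.
Test 2 (in0=0, in1=0, in2=0, in3=0): fault-free G1=1, G2=0, G3=1, G4=1, G5=1, G6=0, G7=1, G8=0, G9=1, G10=1 → 1; observed 0. Eliminates G3 stuck-at-0, G4 stuck-at-0, G5 stuck-at-1, G6 stuck-at-0, G7 stuck-at-1, G8 stuck-at-0, G9 stuck-at-1, G10 stuck-at-1.
Only G1 stuck-at-0 is consistent with every test.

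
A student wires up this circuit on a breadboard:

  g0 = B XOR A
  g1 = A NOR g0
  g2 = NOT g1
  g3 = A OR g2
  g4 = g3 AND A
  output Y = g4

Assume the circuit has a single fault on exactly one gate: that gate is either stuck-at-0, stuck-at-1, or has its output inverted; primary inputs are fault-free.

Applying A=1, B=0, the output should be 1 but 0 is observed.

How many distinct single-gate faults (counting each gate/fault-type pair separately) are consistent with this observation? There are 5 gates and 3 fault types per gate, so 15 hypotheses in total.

Fault-free: g0=1, g1=0, g2=1, g3=1, g4=1 → 1. Observed 0.
  g0: none of the 3 fault types match ✗
  g1: none of the 3 fault types match ✗
  g2: none of the 3 fault types match ✗
  g3: stuck-at-0, inverted output ✓; others ✗
  g4: stuck-at-0, inverted output ✓; others ✗
Consistent faults: {g3 stuck-at-0, g3 inverted output, g4 stuck-at-0, g4 inverted output} — 4 in all.

4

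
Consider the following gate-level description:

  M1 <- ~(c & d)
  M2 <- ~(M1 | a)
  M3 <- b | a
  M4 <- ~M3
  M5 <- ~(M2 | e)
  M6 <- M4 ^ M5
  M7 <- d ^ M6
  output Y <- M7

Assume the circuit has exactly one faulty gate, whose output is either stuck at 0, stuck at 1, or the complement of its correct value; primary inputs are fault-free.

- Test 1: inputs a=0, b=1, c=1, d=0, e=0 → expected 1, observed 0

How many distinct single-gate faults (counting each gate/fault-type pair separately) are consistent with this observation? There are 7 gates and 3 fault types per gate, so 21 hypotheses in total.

14

Fault-free: M1=1, M2=0, M3=1, M4=0, M5=1, M6=1, M7=1 → 1. Observed 0.
  M1: stuck-at-0, inverted output ✓; others ✗
  M2: stuck-at-1, inverted output ✓; others ✗
  M3: stuck-at-0, inverted output ✓; others ✗
  M4: stuck-at-1, inverted output ✓; others ✗
  M5: stuck-at-0, inverted output ✓; others ✗
  M6: stuck-at-0, inverted output ✓; others ✗
  M7: stuck-at-0, inverted output ✓; others ✗
Consistent faults: {M1 stuck-at-0, M1 inverted output, M2 stuck-at-1, M2 inverted output, M3 stuck-at-0, M3 inverted output, M4 stuck-at-1, M4 inverted output, M5 stuck-at-0, M5 inverted output, M6 stuck-at-0, M6 inverted output, M7 stuck-at-0, M7 inverted output} — 14 in all.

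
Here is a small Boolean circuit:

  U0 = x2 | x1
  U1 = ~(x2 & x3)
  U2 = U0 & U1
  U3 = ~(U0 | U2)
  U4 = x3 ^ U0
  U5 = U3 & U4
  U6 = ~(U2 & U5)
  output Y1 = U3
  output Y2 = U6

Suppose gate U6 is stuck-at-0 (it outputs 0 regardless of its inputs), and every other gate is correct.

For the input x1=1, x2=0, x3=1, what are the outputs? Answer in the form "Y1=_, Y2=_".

Y1=0, Y2=0

Propagate with U6 forced: U0=1, U1=1, U2=1, U3=0, U4=0, U5=0, U6=0 [stuck-at-0].
So the outputs are Y1=0, Y2=0. (Without the fault they would be Y1=0, Y2=1.)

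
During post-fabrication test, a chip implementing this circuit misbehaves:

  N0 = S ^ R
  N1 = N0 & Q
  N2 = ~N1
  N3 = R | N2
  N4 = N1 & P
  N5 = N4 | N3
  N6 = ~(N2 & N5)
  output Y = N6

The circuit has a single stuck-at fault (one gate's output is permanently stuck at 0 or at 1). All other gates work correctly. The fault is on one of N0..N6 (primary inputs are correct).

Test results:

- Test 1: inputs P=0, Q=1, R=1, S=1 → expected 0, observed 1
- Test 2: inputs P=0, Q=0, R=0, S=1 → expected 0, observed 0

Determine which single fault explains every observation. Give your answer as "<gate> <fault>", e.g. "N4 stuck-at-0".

Fault-free values for test 1 (P=0, Q=1, R=1, S=1): N0=0, N1=0, N2=1, N3=1, N4=0, N5=1, N6=0, giving Y=0. Observed 1.
Test 1: faults giving observed 1 are {N0 stuck-at-1, N1 stuck-at-1, N2 stuck-at-0, N3 stuck-at-0, N5 stuck-at-0, N6 stuck-at-1}.
Test 2 (P=0, Q=0, R=0, S=1): fault-free N0=1, N1=0, N2=1, N3=1, N4=0, N5=1, N6=0 → 0; observed 0. Eliminates N1 stuck-at-1, N2 stuck-at-0, N3 stuck-at-0, N5 stuck-at-0, N6 stuck-at-1.
Only N0 stuck-at-1 is consistent with every test.

N0 stuck-at-1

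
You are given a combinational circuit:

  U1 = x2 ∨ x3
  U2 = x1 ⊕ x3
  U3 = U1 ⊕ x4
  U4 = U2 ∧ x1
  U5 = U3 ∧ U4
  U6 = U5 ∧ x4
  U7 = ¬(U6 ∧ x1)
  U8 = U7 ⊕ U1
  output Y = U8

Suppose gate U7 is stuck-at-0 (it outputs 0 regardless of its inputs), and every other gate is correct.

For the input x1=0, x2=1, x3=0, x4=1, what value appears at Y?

1

Propagate with U7 forced: U1=1, U2=0, U3=0, U4=0, U5=0, U6=0, U7=0 [stuck-at-0], U8=1.
So Y = 1. (Without the fault it would be 0.)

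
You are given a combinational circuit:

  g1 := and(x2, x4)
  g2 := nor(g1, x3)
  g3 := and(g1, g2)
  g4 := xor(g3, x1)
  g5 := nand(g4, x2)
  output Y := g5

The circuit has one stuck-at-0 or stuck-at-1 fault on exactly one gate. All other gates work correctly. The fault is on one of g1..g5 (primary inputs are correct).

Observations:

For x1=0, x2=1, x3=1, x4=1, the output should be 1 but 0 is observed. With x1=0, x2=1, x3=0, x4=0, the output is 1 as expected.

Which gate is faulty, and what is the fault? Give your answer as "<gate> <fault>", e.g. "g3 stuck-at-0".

g2 stuck-at-1

Fault-free values for test 1 (x1=0, x2=1, x3=1, x4=1): g1=1, g2=0, g3=0, g4=0, g5=1, giving Y=1. Observed 0.
Test 1: faults giving observed 0 are {g2 stuck-at-1, g3 stuck-at-1, g4 stuck-at-1, g5 stuck-at-0}.
Test 2 (x1=0, x2=1, x3=0, x4=0): fault-free g1=0, g2=1, g3=0, g4=0, g5=1 → 1; observed 1. Eliminates g3 stuck-at-1, g4 stuck-at-1, g5 stuck-at-0.
Only g2 stuck-at-1 is consistent with every test.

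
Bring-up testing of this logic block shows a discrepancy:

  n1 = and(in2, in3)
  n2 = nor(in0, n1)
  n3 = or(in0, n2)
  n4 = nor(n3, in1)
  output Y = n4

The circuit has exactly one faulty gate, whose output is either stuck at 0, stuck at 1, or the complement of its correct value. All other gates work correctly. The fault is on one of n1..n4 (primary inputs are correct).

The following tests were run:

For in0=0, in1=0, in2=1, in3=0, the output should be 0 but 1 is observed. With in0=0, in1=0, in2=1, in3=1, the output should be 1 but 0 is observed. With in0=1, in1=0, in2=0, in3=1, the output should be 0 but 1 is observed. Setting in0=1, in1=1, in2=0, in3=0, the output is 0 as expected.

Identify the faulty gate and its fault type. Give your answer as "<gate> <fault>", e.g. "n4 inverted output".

n3 inverted output

Fault-free values for test 1 (in0=0, in1=0, in2=1, in3=0): n1=0, n2=1, n3=1, n4=0, giving Y=0. Observed 1.
Test 1: faults giving observed 1 are {n1 stuck-at-1, n1 inverted output, n2 stuck-at-0, n2 inverted output, n3 stuck-at-0, n3 inverted output, n4 stuck-at-1, n4 inverted output}.
Test 2 (in0=0, in1=0, in2=1, in3=1): fault-free n1=1, n2=0, n3=0, n4=1 → 1; observed 0. Eliminates n1 stuck-at-1, n2 stuck-at-0, n3 stuck-at-0, n4 stuck-at-1.
Test 3 (in0=1, in1=0, in2=0, in3=1): fault-free n1=0, n2=0, n3=1, n4=0 → 0; observed 1. Eliminates n1 inverted output, n2 inverted output.
Test 4 (in0=1, in1=1, in2=0, in3=0): fault-free n1=0, n2=0, n3=1, n4=0 → 0; observed 0. Eliminates n4 inverted output.
Only n3 inverted output is consistent with every test.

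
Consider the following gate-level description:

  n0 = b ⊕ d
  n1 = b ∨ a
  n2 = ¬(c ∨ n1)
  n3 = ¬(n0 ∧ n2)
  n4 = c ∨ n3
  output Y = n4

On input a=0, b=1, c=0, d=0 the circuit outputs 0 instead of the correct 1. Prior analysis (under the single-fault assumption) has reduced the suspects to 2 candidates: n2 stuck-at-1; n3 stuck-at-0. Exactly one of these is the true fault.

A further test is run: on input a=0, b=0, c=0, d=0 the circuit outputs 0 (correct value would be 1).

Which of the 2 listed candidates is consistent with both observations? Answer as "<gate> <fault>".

n3 stuck-at-0

Evaluate each candidate on input a=0, b=0, c=0, d=0:
  n2 stuck-at-1: n0=0, n1=0, n2=1 [stuck-at-1], n3=1, n4=1 → 1 — eliminated
  n3 stuck-at-0: n0=0, n1=0, n2=1, n3=0 [stuck-at-0], n4=0 → 0 — matches
Only n3 stuck-at-0 reproduces the observed 0.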